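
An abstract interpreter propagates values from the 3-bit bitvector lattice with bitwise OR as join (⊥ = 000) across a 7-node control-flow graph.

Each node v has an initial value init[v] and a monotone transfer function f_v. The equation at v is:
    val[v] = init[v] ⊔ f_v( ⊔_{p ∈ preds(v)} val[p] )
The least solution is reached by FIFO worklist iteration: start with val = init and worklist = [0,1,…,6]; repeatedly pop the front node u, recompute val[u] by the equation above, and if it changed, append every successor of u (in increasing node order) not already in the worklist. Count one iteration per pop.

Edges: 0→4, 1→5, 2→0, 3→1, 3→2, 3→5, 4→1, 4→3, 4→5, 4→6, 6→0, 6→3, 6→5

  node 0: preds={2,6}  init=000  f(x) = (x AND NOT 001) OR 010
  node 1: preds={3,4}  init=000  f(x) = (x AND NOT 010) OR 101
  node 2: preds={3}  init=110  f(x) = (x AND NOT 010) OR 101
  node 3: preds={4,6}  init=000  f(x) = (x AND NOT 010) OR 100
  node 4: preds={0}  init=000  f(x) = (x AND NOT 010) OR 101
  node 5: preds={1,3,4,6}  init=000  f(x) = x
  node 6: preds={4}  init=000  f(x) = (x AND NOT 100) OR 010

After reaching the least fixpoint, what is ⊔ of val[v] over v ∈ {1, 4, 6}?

Iteration log — 14 steps:
  step 1. node 0  ⊔preds=110  new=110  old=000  +wl: 
  step 2. node 1  ⊔preds=000  new=101  old=000  +wl: 
  step 3. node 2  ⊔preds=000  new=111  old=110  +wl: 0
  step 4. node 3  ⊔preds=000  new=100  old=000  +wl: 1,2
  step 5. node 4  ⊔preds=110  new=101  old=000  +wl: 3
  step 6. node 5  ⊔preds=101  new=101  old=000  +wl: 
  step 7. node 6  ⊔preds=101  new=011  old=000  +wl: 5
  step 8. node 0  ⊔preds=111  new=110  stable
  step 9. node 1  ⊔preds=101  new=101  stable
  step 10. node 2  ⊔preds=100  new=111  stable
  step 11. node 3  ⊔preds=111  new=101  old=100  +wl: 1,2
  step 12. node 5  ⊔preds=111  new=111  old=101  +wl: 
  step 13. node 1  ⊔preds=101  new=101  stable
  step 14. node 2  ⊔preds=101  new=111  stable

Least fixpoint reached:
  node 0: 110
  node 1: 101
  node 2: 111
  node 3: 101
  node 4: 101
  node 5: 111
  node 6: 011

111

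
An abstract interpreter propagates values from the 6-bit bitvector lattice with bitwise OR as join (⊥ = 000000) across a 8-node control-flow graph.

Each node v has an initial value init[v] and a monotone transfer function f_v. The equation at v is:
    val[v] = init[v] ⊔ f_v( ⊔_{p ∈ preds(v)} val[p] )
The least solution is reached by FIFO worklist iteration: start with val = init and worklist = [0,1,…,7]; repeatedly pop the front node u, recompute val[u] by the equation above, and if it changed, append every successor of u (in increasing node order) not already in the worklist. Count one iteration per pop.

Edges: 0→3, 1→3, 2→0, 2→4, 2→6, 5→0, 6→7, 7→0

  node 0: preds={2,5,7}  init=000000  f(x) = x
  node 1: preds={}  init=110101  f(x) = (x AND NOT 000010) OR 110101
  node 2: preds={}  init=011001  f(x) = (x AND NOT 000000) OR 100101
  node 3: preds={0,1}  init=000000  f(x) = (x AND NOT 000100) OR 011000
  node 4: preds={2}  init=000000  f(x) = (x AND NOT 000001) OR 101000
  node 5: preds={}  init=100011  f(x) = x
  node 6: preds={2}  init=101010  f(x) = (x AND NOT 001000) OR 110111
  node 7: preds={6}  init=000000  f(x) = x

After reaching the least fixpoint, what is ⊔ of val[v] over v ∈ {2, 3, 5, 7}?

111111

Iteration log — 10 steps:
  step 1. node 0  ⊔preds=111011  new=111011  old=000000  +wl: 
  step 2. node 1  ⊔preds=000000  new=110101  stable
  step 3. node 2  ⊔preds=000000  new=111101  old=011001  +wl: 0
  step 4. node 3  ⊔preds=111111  new=111011  old=000000  +wl: 
  step 5. node 4  ⊔preds=111101  new=111100  old=000000  +wl: 
  step 6. node 5  ⊔preds=000000  new=100011  stable
  step 7. node 6  ⊔preds=111101  new=111111  old=101010  +wl: 
  step 8. node 7  ⊔preds=111111  new=111111  old=000000  +wl: 
  step 9. node 0  ⊔preds=111111  new=111111  old=111011  +wl: 3
  step 10. node 3  ⊔preds=111111  new=111011  stable

Least fixpoint reached:
  node 0: 111111
  node 1: 110101
  node 2: 111101
  node 3: 111011
  node 4: 111100
  node 5: 100011
  node 6: 111111
  node 7: 111111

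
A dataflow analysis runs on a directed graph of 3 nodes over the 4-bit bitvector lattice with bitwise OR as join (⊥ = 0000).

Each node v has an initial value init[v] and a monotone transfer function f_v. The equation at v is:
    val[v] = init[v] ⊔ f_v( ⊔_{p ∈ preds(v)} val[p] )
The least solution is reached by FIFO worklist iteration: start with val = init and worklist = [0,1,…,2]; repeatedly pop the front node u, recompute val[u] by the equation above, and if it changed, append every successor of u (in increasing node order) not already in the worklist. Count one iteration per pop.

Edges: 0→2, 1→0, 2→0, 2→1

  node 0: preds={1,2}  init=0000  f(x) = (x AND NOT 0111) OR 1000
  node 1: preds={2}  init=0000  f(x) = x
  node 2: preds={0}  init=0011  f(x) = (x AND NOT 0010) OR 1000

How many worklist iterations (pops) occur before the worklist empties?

Worklist (6 pops):
  #1 pop 0: in=0011 → 1000 (was 0000); enqueue []
  #2 pop 1: in=0011 → 0011 (was 0000); enqueue [0]
  #3 pop 2: in=1000 → 1011 (was 0011); enqueue [1]
  #4 pop 0: in=1011 → 1000 (no change)
  #5 pop 1: in=1011 → 1011 (was 0011); enqueue [0]
  #6 pop 0: in=1011 → 1000 (no change)

Fixpoint:
  val[0] = 1000
  val[1] = 1011
  val[2] = 1011

6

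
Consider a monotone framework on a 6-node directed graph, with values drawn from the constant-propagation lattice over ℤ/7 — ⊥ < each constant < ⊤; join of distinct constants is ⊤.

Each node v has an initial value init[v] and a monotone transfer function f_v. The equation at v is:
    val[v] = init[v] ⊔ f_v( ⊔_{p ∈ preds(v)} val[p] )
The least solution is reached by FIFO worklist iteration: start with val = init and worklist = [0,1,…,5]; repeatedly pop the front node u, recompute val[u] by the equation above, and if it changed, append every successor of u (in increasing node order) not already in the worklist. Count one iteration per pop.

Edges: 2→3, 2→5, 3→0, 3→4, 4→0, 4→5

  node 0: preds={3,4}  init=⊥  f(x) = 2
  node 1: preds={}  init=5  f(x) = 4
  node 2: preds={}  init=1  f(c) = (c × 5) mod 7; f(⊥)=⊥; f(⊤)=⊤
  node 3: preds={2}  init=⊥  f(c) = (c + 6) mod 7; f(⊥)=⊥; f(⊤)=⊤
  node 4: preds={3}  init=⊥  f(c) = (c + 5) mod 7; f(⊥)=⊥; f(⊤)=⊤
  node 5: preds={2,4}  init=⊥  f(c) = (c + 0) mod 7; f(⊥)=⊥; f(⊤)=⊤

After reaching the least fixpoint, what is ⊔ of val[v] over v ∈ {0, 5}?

⊤

Iteration log — 7 steps:
  step 1. node 0  ⊔preds=⊥  new=2  old=⊥  +wl: 
  step 2. node 1  ⊔preds=⊥  new=⊤  old=5  +wl: 
  step 3. node 2  ⊔preds=⊥  new=1  stable
  step 4. node 3  ⊔preds=1  new=0  old=⊥  +wl: 0
  step 5. node 4  ⊔preds=0  new=5  old=⊥  +wl: 
  step 6. node 5  ⊔preds=⊤  new=⊤  old=⊥  +wl: 
  step 7. node 0  ⊔preds=⊤  new=2  stable

Least fixpoint reached:
  node 0: 2
  node 1: ⊤
  node 2: 1
  node 3: 0
  node 4: 5
  node 5: ⊤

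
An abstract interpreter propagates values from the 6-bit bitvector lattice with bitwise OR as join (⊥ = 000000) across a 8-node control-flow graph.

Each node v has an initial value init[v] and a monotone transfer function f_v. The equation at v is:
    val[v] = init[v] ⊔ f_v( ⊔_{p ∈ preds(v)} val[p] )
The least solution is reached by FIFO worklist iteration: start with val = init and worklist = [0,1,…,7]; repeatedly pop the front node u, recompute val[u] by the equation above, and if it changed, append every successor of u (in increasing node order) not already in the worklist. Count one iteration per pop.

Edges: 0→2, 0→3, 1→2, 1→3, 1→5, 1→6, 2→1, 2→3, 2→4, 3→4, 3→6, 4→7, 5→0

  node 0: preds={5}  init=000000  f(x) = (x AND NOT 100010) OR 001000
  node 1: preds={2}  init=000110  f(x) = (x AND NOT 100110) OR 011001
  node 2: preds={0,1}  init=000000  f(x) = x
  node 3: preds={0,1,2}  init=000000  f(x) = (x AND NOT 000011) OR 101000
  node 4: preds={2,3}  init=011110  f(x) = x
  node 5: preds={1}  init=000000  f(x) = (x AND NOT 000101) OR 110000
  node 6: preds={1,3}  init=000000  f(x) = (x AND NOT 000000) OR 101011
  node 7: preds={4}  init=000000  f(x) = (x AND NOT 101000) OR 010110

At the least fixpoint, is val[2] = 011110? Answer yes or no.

no

Iteration log — 12 steps:
  step 1. node 0  ⊔preds=000000  new=001000  old=000000  +wl: 
  step 2. node 1  ⊔preds=000000  new=011111  old=000110  +wl: 
  step 3. node 2  ⊔preds=011111  new=011111  old=000000  +wl: 1
  step 4. node 3  ⊔preds=011111  new=111100  old=000000  +wl: 
  step 5. node 4  ⊔preds=111111  new=111111  old=011110  +wl: 
  step 6. node 5  ⊔preds=011111  new=111010  old=000000  +wl: 0
  step 7. node 6  ⊔preds=111111  new=111111  old=000000  +wl: 
  step 8. node 7  ⊔preds=111111  new=010111  old=000000  +wl: 
  step 9. node 1  ⊔preds=011111  new=011111  stable
  step 10. node 0  ⊔preds=111010  new=011000  old=001000  +wl: 2,3
  step 11. node 2  ⊔preds=011111  new=011111  stable
  step 12. node 3  ⊔preds=011111  new=111100  stable

Least fixpoint reached:
  node 0: 011000
  node 1: 011111
  node 2: 011111
  node 3: 111100
  node 4: 111111
  node 5: 111010
  node 6: 111111
  node 7: 010111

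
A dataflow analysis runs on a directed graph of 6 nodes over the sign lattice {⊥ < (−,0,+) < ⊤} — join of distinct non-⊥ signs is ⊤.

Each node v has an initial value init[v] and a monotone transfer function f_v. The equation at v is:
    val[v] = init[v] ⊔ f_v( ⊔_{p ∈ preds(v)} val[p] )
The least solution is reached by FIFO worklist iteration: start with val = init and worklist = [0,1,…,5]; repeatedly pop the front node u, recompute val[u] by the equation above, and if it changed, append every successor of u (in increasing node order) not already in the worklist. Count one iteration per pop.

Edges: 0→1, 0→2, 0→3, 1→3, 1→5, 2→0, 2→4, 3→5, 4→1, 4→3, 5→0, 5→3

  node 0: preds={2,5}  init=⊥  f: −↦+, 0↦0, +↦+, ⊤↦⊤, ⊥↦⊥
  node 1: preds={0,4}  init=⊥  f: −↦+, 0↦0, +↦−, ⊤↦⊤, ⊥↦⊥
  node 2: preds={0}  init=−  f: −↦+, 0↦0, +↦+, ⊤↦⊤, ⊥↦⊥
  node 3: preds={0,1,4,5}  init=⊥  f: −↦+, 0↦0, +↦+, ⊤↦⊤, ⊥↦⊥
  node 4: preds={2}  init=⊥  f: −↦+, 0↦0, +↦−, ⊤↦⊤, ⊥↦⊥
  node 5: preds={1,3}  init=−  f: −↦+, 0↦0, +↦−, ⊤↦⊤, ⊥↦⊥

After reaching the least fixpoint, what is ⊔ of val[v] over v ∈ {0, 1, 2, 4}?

⊤

Trace (11 dequeues):
  [1] u=0 | in − | out + | prev ⊥ | push {}
  [2] u=1 | in + | out − | prev ⊥ | push {}
  [3] u=2 | in + | out ⊤ | prev − | push {0}
  [4] u=3 | in ⊤ | out ⊤ | prev ⊥ | push {}
  [5] u=4 | in ⊤ | out ⊤ | prev ⊥ | push {1,3}
  [6] u=5 | in ⊤ | out ⊤ | prev − | push {}
  [7] u=0 | in ⊤ | out ⊤ | prev + | push {2}
  [8] u=1 | in ⊤ | out ⊤ | prev − | push {5}
  [9] u=3 | in ⊤ | out ⊤ | ==
  [10] u=2 | in ⊤ | out ⊤ | ==
  [11] u=5 | in ⊤ | out ⊤ | ==

Converged values:
  [0] ⊤
  [1] ⊤
  [2] ⊤
  [3] ⊤
  [4] ⊤
  [5] ⊤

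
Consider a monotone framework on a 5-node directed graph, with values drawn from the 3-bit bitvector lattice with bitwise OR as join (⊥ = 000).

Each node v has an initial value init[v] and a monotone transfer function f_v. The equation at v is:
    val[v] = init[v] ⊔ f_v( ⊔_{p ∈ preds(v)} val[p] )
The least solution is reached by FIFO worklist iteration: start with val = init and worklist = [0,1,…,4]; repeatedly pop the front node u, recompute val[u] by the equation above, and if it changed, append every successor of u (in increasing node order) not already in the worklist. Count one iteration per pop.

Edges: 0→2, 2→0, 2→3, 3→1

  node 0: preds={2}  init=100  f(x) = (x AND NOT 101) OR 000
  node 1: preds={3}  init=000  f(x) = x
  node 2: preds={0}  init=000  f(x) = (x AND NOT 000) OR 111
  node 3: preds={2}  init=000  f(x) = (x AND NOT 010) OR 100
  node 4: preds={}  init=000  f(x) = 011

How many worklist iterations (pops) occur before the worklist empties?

8

Iteration log — 8 steps:
  step 1. node 0  ⊔preds=000  new=100  stable
  step 2. node 1  ⊔preds=000  new=000  stable
  step 3. node 2  ⊔preds=100  new=111  old=000  +wl: 0
  step 4. node 3  ⊔preds=111  new=101  old=000  +wl: 1
  step 5. node 4  ⊔preds=000  new=011  old=000  +wl: 
  step 6. node 0  ⊔preds=111  new=110  old=100  +wl: 2
  step 7. node 1  ⊔preds=101  new=101  old=000  +wl: 
  step 8. node 2  ⊔preds=110  new=111  stable

Least fixpoint reached:
  node 0: 110
  node 1: 101
  node 2: 111
  node 3: 101
  node 4: 011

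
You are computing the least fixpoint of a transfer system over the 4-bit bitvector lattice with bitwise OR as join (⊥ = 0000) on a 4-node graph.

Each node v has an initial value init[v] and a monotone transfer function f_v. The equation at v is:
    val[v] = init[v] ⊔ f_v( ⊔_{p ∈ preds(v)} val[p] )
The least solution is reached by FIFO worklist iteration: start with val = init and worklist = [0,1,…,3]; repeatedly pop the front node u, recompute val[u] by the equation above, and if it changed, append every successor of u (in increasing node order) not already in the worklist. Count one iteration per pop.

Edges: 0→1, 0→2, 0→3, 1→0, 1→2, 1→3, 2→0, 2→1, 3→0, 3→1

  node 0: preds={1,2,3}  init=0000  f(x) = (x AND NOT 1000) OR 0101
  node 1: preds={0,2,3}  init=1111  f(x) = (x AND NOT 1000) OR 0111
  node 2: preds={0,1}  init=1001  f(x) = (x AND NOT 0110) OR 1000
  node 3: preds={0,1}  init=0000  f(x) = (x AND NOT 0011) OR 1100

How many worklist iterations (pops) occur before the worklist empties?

6

Iteration log — 6 steps:
  step 1. node 0  ⊔preds=1111  new=0111  old=0000  +wl: 
  step 2. node 1  ⊔preds=1111  new=1111  stable
  step 3. node 2  ⊔preds=1111  new=1001  stable
  step 4. node 3  ⊔preds=1111  new=1100  old=0000  +wl: 0,1
  step 5. node 0  ⊔preds=1111  new=0111  stable
  step 6. node 1  ⊔preds=1111  new=1111  stable

Least fixpoint reached:
  node 0: 0111
  node 1: 1111
  node 2: 1001
  node 3: 1100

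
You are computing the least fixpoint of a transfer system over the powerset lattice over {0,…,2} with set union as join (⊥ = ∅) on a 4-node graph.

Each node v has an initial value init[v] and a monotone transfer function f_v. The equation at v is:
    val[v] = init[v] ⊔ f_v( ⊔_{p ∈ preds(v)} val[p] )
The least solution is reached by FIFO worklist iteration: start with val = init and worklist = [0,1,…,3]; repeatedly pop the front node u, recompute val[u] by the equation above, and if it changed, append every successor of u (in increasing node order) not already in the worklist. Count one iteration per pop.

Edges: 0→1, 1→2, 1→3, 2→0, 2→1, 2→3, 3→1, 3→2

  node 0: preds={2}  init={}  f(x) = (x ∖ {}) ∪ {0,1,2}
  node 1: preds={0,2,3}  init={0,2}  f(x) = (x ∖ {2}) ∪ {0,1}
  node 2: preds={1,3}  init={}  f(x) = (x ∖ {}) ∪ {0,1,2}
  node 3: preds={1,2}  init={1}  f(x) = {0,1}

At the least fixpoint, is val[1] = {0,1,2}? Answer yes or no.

Worklist (7 pops):
  #1 pop 0: in={} → {0,1,2} (was {}); enqueue []
  #2 pop 1: in={0,1,2} → {0,1,2} (was {0,2}); enqueue []
  #3 pop 2: in={0,1,2} → {0,1,2} (was {}); enqueue [0,1]
  #4 pop 3: in={0,1,2} → {0,1} (was {1}); enqueue [2]
  #5 pop 0: in={0,1,2} → {0,1,2} (no change)
  #6 pop 1: in={0,1,2} → {0,1,2} (no change)
  #7 pop 2: in={0,1,2} → {0,1,2} (no change)

Fixpoint:
  val[0] = {0,1,2}
  val[1] = {0,1,2}
  val[2] = {0,1,2}
  val[3] = {0,1}

yes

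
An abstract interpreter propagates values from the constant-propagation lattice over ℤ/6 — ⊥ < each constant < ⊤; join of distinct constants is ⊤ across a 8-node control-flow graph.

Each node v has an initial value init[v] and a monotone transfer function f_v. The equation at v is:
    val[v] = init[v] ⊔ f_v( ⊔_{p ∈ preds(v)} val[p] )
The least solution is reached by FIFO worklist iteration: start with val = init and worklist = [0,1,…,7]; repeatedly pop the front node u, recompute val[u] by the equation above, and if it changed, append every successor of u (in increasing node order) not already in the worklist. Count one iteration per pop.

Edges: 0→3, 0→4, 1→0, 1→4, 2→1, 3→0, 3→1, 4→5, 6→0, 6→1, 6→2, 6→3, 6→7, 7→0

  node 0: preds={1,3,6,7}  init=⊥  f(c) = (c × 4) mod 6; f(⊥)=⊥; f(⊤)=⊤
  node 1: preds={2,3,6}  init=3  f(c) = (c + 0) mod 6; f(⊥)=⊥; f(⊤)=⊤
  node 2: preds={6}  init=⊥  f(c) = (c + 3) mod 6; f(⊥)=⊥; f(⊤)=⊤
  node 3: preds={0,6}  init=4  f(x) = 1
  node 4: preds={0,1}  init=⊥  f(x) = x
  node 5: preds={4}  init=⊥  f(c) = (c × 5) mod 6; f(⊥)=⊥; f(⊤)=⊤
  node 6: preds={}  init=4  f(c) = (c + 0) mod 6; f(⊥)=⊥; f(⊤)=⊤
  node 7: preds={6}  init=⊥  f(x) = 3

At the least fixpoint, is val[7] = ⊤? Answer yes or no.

Trace (10 dequeues):
  [1] u=0 | in ⊤ | out ⊤ | prev ⊥ | push {}
  [2] u=1 | in 4 | out ⊤ | prev 3 | push {0}
  [3] u=2 | in 4 | out 1 | prev ⊥ | push {1}
  [4] u=3 | in ⊤ | out ⊤ | prev 4 | push {}
  [5] u=4 | in ⊤ | out ⊤ | prev ⊥ | push {}
  [6] u=5 | in ⊤ | out ⊤ | prev ⊥ | push {}
  [7] u=6 | in ⊥ | out 4 | ==
  [8] u=7 | in 4 | out 3 | prev ⊥ | push {}
  [9] u=0 | in ⊤ | out ⊤ | ==
  [10] u=1 | in ⊤ | out ⊤ | ==

Converged values:
  [0] ⊤
  [1] ⊤
  [2] 1
  [3] ⊤
  [4] ⊤
  [5] ⊤
  [6] 4
  [7] 3

no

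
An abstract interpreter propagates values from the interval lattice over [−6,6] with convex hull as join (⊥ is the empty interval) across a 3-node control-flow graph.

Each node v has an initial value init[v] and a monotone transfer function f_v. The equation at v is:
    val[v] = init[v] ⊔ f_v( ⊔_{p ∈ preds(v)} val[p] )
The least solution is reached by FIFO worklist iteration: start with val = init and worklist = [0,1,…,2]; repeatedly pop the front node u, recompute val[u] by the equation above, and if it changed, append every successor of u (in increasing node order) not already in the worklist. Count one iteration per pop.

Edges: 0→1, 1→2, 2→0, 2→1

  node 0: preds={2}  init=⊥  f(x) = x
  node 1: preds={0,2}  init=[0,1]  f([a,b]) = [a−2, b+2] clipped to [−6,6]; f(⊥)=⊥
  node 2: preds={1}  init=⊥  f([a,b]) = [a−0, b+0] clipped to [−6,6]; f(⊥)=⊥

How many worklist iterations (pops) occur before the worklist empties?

Trace (14 dequeues):
  [1] u=0 | in ⊥ | out ⊥ | ==
  [2] u=1 | in ⊥ | out [0,1] | ==
  [3] u=2 | in [0,1] | out [0,1] | prev ⊥ | push {0,1}
  [4] u=0 | in [0,1] | out [0,1] | prev ⊥ | push {}
  [5] u=1 | in [0,1] | out [-2,3] | prev [0,1] | push {2}
  [6] u=2 | in [-2,3] | out [-2,3] | prev [0,1] | push {0,1}
  [7] u=0 | in [-2,3] | out [-2,3] | prev [0,1] | push {}
  [8] u=1 | in [-2,3] | out [-4,5] | prev [-2,3] | push {2}
  [9] u=2 | in [-4,5] | out [-4,5] | prev [-2,3] | push {0,1}
  [10] u=0 | in [-4,5] | out [-4,5] | prev [-2,3] | push {}
  [11] u=1 | in [-4,5] | out [-6,6] | prev [-4,5] | push {2}
  [12] u=2 | in [-6,6] | out [-6,6] | prev [-4,5] | push {0,1}
  [13] u=0 | in [-6,6] | out [-6,6] | prev [-4,5] | push {}
  [14] u=1 | in [-6,6] | out [-6,6] | ==

Converged values:
  [0] [-6,6]
  [1] [-6,6]
  [2] [-6,6]

14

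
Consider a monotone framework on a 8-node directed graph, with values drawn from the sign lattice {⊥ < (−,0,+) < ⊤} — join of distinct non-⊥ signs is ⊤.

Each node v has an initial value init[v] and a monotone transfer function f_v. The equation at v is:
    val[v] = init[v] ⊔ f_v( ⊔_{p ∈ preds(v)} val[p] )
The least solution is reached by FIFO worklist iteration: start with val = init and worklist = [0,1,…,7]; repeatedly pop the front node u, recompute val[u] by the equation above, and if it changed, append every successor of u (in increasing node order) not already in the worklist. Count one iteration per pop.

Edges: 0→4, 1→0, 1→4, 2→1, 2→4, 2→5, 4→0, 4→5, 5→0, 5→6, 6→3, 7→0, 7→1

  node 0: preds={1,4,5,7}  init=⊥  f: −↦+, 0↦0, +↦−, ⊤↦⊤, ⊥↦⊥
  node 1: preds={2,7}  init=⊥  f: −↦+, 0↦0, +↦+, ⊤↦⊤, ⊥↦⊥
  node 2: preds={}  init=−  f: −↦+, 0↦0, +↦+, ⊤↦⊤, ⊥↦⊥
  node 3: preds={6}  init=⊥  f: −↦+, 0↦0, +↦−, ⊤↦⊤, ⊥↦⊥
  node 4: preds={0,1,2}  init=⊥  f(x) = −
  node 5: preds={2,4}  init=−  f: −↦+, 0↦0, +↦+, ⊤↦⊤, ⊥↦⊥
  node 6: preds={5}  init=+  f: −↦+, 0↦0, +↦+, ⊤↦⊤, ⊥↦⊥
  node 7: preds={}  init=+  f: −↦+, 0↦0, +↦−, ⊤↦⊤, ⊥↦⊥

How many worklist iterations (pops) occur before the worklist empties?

Trace (10 dequeues):
  [1] u=0 | in ⊤ | out ⊤ | prev ⊥ | push {}
  [2] u=1 | in ⊤ | out ⊤ | prev ⊥ | push {0}
  [3] u=2 | in ⊥ | out − | ==
  [4] u=3 | in + | out − | prev ⊥ | push {}
  [5] u=4 | in ⊤ | out − | prev ⊥ | push {}
  [6] u=5 | in − | out ⊤ | prev − | push {}
  [7] u=6 | in ⊤ | out ⊤ | prev + | push {3}
  [8] u=7 | in ⊥ | out + | ==
  [9] u=0 | in ⊤ | out ⊤ | ==
  [10] u=3 | in ⊤ | out ⊤ | prev − | push {}

Converged values:
  [0] ⊤
  [1] ⊤
  [2] −
  [3] ⊤
  [4] −
  [5] ⊤
  [6] ⊤
  [7] +

10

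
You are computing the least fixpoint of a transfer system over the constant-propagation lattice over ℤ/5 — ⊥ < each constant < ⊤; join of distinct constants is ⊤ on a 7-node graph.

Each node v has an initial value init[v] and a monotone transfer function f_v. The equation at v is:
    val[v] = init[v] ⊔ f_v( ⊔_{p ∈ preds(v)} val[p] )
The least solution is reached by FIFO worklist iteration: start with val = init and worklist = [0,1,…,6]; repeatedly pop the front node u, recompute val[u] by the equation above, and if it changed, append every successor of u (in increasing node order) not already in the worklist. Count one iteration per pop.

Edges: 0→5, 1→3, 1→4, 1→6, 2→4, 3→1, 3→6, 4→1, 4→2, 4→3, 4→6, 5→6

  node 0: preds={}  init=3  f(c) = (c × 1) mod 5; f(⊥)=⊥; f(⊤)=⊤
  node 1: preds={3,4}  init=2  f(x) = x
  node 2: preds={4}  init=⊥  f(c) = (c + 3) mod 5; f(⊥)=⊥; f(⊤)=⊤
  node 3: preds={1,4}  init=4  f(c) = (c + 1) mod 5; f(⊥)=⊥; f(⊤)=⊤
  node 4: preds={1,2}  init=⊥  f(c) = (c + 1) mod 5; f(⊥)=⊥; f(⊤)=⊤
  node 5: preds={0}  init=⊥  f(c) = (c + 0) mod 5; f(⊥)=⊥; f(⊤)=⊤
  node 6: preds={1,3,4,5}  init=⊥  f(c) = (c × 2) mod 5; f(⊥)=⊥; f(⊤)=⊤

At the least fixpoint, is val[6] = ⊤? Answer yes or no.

yes

Iteration log — 11 steps:
  step 1. node 0  ⊔preds=⊥  new=3  stable
  step 2. node 1  ⊔preds=4  new=⊤  old=2  +wl: 
  step 3. node 2  ⊔preds=⊥  new=⊥  stable
  step 4. node 3  ⊔preds=⊤  new=⊤  old=4  +wl: 1
  step 5. node 4  ⊔preds=⊤  new=⊤  old=⊥  +wl: 2,3
  step 6. node 5  ⊔preds=3  new=3  old=⊥  +wl: 
  step 7. node 6  ⊔preds=⊤  new=⊤  old=⊥  +wl: 
  step 8. node 1  ⊔preds=⊤  new=⊤  stable
  step 9. node 2  ⊔preds=⊤  new=⊤  old=⊥  +wl: 4
  step 10. node 3  ⊔preds=⊤  new=⊤  stable
  step 11. node 4  ⊔preds=⊤  new=⊤  stable

Least fixpoint reached:
  node 0: 3
  node 1: ⊤
  node 2: ⊤
  node 3: ⊤
  node 4: ⊤
  node 5: 3
  node 6: ⊤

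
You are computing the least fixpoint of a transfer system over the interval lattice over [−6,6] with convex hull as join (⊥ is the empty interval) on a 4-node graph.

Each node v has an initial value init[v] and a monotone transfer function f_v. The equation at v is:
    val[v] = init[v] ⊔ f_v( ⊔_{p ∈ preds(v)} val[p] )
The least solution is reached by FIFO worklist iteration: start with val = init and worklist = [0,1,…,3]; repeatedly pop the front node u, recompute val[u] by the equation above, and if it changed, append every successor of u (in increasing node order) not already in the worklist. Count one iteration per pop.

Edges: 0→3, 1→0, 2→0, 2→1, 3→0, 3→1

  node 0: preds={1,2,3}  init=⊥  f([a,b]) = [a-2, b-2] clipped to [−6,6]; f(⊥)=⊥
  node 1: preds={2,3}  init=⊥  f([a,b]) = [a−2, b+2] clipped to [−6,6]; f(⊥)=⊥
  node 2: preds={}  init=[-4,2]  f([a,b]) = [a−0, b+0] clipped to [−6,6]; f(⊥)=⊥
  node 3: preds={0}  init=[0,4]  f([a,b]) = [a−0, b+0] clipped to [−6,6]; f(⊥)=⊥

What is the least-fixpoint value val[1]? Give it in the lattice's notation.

Worklist (7 pops):
  #1 pop 0: in=[-4,4] → [-6,2] (was ⊥); enqueue []
  #2 pop 1: in=[-4,4] → [-6,6] (was ⊥); enqueue [0]
  #3 pop 2: in=⊥ → [-4,2] (no change)
  #4 pop 3: in=[-6,2] → [-6,4] (was [0,4]); enqueue [1]
  #5 pop 0: in=[-6,6] → [-6,4] (was [-6,2]); enqueue [3]
  #6 pop 1: in=[-6,4] → [-6,6] (no change)
  #7 pop 3: in=[-6,4] → [-6,4] (no change)

Fixpoint:
  val[0] = [-6,4]
  val[1] = [-6,6]
  val[2] = [-4,2]
  val[3] = [-6,4]

[-6,6]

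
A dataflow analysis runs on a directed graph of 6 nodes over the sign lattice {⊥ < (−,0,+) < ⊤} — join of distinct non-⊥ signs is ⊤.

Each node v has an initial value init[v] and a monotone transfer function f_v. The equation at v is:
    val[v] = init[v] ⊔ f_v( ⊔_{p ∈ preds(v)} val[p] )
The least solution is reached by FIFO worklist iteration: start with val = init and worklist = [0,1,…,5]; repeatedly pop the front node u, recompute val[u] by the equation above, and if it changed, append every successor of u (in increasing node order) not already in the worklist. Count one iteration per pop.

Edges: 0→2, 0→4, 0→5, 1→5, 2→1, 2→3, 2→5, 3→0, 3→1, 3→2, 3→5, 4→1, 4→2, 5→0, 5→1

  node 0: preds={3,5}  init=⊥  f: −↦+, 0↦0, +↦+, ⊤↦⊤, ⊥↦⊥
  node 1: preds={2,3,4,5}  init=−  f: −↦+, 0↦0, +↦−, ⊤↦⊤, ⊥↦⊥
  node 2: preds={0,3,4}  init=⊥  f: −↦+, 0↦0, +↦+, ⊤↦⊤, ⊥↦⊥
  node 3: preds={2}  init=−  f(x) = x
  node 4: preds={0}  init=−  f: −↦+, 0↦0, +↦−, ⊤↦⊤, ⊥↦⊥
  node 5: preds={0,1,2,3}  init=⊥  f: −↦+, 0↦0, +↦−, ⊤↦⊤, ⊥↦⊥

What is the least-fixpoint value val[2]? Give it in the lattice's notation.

⊤

Iteration log — 13 steps:
  step 1. node 0  ⊔preds=−  new=+  old=⊥  +wl: 
  step 2. node 1  ⊔preds=−  new=⊤  old=−  +wl: 
  step 3. node 2  ⊔preds=⊤  new=⊤  old=⊥  +wl: 1
  step 4. node 3  ⊔preds=⊤  new=⊤  old=−  +wl: 0,2
  step 5. node 4  ⊔preds=+  new=−  stable
  step 6. node 5  ⊔preds=⊤  new=⊤  old=⊥  +wl: 
  step 7. node 1  ⊔preds=⊤  new=⊤  stable
  step 8. node 0  ⊔preds=⊤  new=⊤  old=+  +wl: 4,5
  step 9. node 2  ⊔preds=⊤  new=⊤  stable
  step 10. node 4  ⊔preds=⊤  new=⊤  old=−  +wl: 1,2
  step 11. node 5  ⊔preds=⊤  new=⊤  stable
  step 12. node 1  ⊔preds=⊤  new=⊤  stable
  step 13. node 2  ⊔preds=⊤  new=⊤  stable

Least fixpoint reached:
  node 0: ⊤
  node 1: ⊤
  node 2: ⊤
  node 3: ⊤
  node 4: ⊤
  node 5: ⊤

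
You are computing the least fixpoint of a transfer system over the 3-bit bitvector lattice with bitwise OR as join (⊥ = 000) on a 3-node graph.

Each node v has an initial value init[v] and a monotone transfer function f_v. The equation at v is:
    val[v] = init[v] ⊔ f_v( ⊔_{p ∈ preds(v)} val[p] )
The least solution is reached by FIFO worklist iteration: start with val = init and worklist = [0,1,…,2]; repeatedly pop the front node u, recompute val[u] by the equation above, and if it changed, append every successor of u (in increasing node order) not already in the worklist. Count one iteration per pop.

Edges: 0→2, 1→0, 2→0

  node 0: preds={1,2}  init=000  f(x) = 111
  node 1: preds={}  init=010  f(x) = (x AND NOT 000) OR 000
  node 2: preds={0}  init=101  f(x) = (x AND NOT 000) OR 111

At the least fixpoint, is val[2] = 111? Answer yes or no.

yes

Trace (4 dequeues):
  [1] u=0 | in 111 | out 111 | prev 000 | push {}
  [2] u=1 | in 000 | out 010 | ==
  [3] u=2 | in 111 | out 111 | prev 101 | push {0}
  [4] u=0 | in 111 | out 111 | ==

Converged values:
  [0] 111
  [1] 010
  [2] 111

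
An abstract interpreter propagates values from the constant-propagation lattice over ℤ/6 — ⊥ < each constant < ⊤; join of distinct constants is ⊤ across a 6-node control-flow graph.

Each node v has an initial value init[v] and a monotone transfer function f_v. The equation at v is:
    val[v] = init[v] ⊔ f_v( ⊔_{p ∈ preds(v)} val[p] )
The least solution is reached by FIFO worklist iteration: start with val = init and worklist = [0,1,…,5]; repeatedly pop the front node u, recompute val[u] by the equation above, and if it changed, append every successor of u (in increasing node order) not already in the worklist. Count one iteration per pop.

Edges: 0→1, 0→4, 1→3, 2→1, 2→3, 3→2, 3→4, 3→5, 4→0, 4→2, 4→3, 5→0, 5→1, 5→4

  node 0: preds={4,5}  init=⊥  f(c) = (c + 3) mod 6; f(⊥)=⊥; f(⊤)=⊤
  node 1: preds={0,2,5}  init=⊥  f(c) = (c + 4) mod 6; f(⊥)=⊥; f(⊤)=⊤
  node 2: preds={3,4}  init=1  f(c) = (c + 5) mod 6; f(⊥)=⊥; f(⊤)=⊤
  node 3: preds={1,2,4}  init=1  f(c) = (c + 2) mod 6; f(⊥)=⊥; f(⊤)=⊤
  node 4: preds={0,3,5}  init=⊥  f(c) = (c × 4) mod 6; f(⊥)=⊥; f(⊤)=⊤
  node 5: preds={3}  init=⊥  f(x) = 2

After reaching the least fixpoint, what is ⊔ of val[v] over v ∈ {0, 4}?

Worklist (12 pops):
  #1 pop 0: in=⊥ → ⊥ (no change)
  #2 pop 1: in=1 → 5 (was ⊥); enqueue []
  #3 pop 2: in=1 → ⊤ (was 1); enqueue [1]
  #4 pop 3: in=⊤ → ⊤ (was 1); enqueue [2]
  #5 pop 4: in=⊤ → ⊤ (was ⊥); enqueue [0,3]
  #6 pop 5: in=⊤ → 2 (was ⊥); enqueue [4]
  #7 pop 1: in=⊤ → ⊤ (was 5); enqueue []
  #8 pop 2: in=⊤ → ⊤ (no change)
  #9 pop 0: in=⊤ → ⊤ (was ⊥); enqueue [1]
  #10 pop 3: in=⊤ → ⊤ (no change)
  #11 pop 4: in=⊤ → ⊤ (no change)
  #12 pop 1: in=⊤ → ⊤ (no change)

Fixpoint:
  val[0] = ⊤
  val[1] = ⊤
  val[2] = ⊤
  val[3] = ⊤
  val[4] = ⊤
  val[5] = 2

⊤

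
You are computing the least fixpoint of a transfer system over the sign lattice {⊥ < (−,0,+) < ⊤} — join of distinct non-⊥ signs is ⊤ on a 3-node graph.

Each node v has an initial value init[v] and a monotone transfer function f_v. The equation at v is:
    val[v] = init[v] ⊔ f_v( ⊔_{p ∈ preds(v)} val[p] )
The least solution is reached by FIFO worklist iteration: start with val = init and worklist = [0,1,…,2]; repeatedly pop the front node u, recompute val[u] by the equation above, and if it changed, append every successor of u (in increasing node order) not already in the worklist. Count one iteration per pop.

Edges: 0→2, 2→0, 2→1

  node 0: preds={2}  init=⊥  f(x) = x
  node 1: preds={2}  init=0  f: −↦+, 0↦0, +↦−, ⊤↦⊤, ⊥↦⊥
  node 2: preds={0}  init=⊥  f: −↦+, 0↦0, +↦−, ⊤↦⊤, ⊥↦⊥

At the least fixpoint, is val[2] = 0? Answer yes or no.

no

Iteration log — 3 steps:
  step 1. node 0  ⊔preds=⊥  new=⊥  stable
  step 2. node 1  ⊔preds=⊥  new=0  stable
  step 3. node 2  ⊔preds=⊥  new=⊥  stable

Least fixpoint reached:
  node 0: ⊥
  node 1: 0
  node 2: ⊥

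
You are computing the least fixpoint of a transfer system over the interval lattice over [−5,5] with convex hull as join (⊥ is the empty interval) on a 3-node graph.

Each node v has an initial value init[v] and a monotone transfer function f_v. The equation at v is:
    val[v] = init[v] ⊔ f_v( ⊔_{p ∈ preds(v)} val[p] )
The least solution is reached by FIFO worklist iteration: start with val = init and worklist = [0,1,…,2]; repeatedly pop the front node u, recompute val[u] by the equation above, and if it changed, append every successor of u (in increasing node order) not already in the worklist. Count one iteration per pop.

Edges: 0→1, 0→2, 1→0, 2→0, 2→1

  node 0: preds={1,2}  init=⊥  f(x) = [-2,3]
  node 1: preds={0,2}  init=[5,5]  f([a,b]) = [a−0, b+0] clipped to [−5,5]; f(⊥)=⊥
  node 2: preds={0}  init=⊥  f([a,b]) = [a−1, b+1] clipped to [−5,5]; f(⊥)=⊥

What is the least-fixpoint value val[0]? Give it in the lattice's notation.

Iteration log — 6 steps:
  step 1. node 0  ⊔preds=[5,5]  new=[-2,3]  old=⊥  +wl: 
  step 2. node 1  ⊔preds=[-2,3]  new=[-2,5]  old=[5,5]  +wl: 0
  step 3. node 2  ⊔preds=[-2,3]  new=[-3,4]  old=⊥  +wl: 1
  step 4. node 0  ⊔preds=[-3,5]  new=[-2,3]  stable
  step 5. node 1  ⊔preds=[-3,4]  new=[-3,5]  old=[-2,5]  +wl: 0
  step 6. node 0  ⊔preds=[-3,5]  new=[-2,3]  stable

Least fixpoint reached:
  node 0: [-2,3]
  node 1: [-3,5]
  node 2: [-3,4]

[-2,3]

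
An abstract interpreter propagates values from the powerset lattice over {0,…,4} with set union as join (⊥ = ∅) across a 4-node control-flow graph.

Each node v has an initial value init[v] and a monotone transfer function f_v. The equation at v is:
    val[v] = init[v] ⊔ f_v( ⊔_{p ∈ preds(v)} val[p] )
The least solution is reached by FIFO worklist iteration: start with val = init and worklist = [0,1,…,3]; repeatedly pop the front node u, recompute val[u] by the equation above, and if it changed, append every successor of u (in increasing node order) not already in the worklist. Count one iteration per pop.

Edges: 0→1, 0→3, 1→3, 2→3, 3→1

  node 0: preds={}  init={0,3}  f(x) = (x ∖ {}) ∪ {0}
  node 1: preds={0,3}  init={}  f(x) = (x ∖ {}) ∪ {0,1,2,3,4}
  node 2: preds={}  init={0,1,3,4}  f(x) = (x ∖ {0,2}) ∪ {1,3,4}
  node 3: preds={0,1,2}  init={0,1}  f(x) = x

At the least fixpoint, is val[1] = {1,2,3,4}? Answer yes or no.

Trace (5 dequeues):
  [1] u=0 | in {} | out {0,3} | ==
  [2] u=1 | in {0,1,3} | out {0,1,2,3,4} | prev {} | push {}
  [3] u=2 | in {} | out {0,1,3,4} | ==
  [4] u=3 | in {0,1,2,3,4} | out {0,1,2,3,4} | prev {0,1} | push {1}
  [5] u=1 | in {0,1,2,3,4} | out {0,1,2,3,4} | ==

Converged values:
  [0] {0,3}
  [1] {0,1,2,3,4}
  [2] {0,1,3,4}
  [3] {0,1,2,3,4}

no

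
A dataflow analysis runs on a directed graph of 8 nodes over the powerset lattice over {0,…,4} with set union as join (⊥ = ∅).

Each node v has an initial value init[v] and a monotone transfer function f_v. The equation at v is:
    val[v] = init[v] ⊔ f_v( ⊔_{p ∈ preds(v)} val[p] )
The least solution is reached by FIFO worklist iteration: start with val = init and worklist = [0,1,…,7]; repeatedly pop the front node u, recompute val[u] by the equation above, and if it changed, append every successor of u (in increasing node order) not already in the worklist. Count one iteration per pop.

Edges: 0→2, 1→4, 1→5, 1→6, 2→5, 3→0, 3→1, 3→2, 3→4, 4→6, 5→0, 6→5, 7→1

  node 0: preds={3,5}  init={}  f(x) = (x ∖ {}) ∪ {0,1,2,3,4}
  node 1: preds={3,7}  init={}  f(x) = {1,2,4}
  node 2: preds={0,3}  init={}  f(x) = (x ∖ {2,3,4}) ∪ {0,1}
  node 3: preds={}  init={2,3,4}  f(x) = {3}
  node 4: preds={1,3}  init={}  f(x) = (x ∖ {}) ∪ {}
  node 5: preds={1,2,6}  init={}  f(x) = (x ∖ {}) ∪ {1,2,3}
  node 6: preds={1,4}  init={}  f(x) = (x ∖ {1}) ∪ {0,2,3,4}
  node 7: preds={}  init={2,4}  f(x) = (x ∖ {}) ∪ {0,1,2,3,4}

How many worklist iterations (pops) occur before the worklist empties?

11

Worklist (11 pops):
  #1 pop 0: in={2,3,4} → {0,1,2,3,4} (was {}); enqueue []
  #2 pop 1: in={2,3,4} → {1,2,4} (was {}); enqueue []
  #3 pop 2: in={0,1,2,3,4} → {0,1} (was {}); enqueue []
  #4 pop 3: in={} → {2,3,4} (no change)
  #5 pop 4: in={1,2,3,4} → {1,2,3,4} (was {}); enqueue []
  #6 pop 5: in={0,1,2,4} → {0,1,2,3,4} (was {}); enqueue [0]
  #7 pop 6: in={1,2,3,4} → {0,2,3,4} (was {}); enqueue [5]
  #8 pop 7: in={} → {0,1,2,3,4} (was {2,4}); enqueue [1]
  #9 pop 0: in={0,1,2,3,4} → {0,1,2,3,4} (no change)
  #10 pop 5: in={0,1,2,3,4} → {0,1,2,3,4} (no change)
  #11 pop 1: in={0,1,2,3,4} → {1,2,4} (no change)

Fixpoint:
  val[0] = {0,1,2,3,4}
  val[1] = {1,2,4}
  val[2] = {0,1}
  val[3] = {2,3,4}
  val[4] = {1,2,3,4}
  val[5] = {0,1,2,3,4}
  val[6] = {0,2,3,4}
  val[7] = {0,1,2,3,4}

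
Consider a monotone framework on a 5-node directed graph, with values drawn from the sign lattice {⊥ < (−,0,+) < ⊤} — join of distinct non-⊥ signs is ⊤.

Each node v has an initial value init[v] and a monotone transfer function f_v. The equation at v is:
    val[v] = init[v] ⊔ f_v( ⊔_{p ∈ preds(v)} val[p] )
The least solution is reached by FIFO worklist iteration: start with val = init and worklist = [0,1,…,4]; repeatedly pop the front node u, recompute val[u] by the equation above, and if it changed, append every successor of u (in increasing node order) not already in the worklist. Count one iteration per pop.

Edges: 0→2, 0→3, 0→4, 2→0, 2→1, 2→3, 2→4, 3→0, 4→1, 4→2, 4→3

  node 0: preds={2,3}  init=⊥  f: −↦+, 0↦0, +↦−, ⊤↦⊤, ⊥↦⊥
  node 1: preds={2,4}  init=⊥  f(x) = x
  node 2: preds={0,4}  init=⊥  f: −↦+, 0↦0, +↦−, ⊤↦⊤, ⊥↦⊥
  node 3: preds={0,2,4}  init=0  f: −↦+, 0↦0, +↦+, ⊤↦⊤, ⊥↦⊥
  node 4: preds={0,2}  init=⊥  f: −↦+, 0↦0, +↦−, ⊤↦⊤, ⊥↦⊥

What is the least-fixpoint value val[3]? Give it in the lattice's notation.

0

Iteration log — 9 steps:
  step 1. node 0  ⊔preds=0  new=0  old=⊥  +wl: 
  step 2. node 1  ⊔preds=⊥  new=⊥  stable
  step 3. node 2  ⊔preds=0  new=0  old=⊥  +wl: 0,1
  step 4. node 3  ⊔preds=0  new=0  stable
  step 5. node 4  ⊔preds=0  new=0  old=⊥  +wl: 2,3
  step 6. node 0  ⊔preds=0  new=0  stable
  step 7. node 1  ⊔preds=0  new=0  old=⊥  +wl: 
  step 8. node 2  ⊔preds=0  new=0  stable
  step 9. node 3  ⊔preds=0  new=0  stable

Least fixpoint reached:
  node 0: 0
  node 1: 0
  node 2: 0
  node 3: 0
  node 4: 0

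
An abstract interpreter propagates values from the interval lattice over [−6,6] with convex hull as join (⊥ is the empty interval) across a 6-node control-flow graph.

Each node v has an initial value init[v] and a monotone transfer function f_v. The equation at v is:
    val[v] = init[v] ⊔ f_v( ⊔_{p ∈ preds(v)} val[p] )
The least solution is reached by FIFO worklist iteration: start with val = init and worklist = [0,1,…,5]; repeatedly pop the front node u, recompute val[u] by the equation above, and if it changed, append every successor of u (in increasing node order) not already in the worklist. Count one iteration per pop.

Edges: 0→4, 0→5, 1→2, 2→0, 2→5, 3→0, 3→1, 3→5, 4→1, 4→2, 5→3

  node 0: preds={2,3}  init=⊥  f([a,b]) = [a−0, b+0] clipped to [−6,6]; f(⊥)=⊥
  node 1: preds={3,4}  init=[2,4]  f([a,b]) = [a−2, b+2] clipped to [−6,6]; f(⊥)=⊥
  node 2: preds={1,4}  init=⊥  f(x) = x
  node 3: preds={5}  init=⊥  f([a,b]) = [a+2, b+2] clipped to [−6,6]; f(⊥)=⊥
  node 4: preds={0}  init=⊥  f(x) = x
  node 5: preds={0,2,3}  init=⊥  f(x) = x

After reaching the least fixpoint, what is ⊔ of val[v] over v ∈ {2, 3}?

[-6,6]

Iteration log — 45 steps:
  step 1. node 0  ⊔preds=⊥  new=⊥  stable
  step 2. node 1  ⊔preds=⊥  new=[2,4]  stable
  step 3. node 2  ⊔preds=[2,4]  new=[2,4]  old=⊥  +wl: 0
  step 4. node 3  ⊔preds=⊥  new=⊥  stable
  step 5. node 4  ⊔preds=⊥  new=⊥  stable
  step 6. node 5  ⊔preds=[2,4]  new=[2,4]  old=⊥  +wl: 3
  step 7. node 0  ⊔preds=[2,4]  new=[2,4]  old=⊥  +wl: 4,5
  step 8. node 3  ⊔preds=[2,4]  new=[4,6]  old=⊥  +wl: 0,1
  step 9. node 4  ⊔preds=[2,4]  new=[2,4]  old=⊥  +wl: 2
  step 10. node 5  ⊔preds=[2,6]  new=[2,6]  old=[2,4]  +wl: 3
  step 11. node 0  ⊔preds=[2,6]  new=[2,6]  old=[2,4]  +wl: 4,5
  step 12. node 1  ⊔preds=[2,6]  new=[0,6]  old=[2,4]  +wl: 
  step 13. node 2  ⊔preds=[0,6]  new=[0,6]  old=[2,4]  +wl: 0
  step 14. node 3  ⊔preds=[2,6]  new=[4,6]  stable
  step 15. node 4  ⊔preds=[2,6]  new=[2,6]  old=[2,4]  +wl: 1,2
  step 16. node 5  ⊔preds=[0,6]  new=[0,6]  old=[2,6]  +wl: 3
  step 17. node 0  ⊔preds=[0,6]  new=[0,6]  old=[2,6]  +wl: 4,5
  step 18. node 1  ⊔preds=[2,6]  new=[0,6]  stable
  step 19. node 2  ⊔preds=[0,6]  new=[0,6]  stable
  step 20. node 3  ⊔preds=[0,6]  new=[2,6]  old=[4,6]  +wl: 0,1
  step 21. node 4  ⊔preds=[0,6]  new=[0,6]  old=[2,6]  +wl: 2
  step 22. node 5  ⊔preds=[0,6]  new=[0,6]  stable
  step 23. node 0  ⊔preds=[0,6]  new=[0,6]  stable
  step 24. node 1  ⊔preds=[0,6]  new=[-2,6]  old=[0,6]  +wl: 
  step 25. node 2  ⊔preds=[-2,6]  new=[-2,6]  old=[0,6]  +wl: 0,5
  step 26. node 0  ⊔preds=[-2,6]  new=[-2,6]  old=[0,6]  +wl: 4
  step 27. node 5  ⊔preds=[-2,6]  new=[-2,6]  old=[0,6]  +wl: 3
  step 28. node 4  ⊔preds=[-2,6]  new=[-2,6]  old=[0,6]  +wl: 1,2
  step 29. node 3  ⊔preds=[-2,6]  new=[0,6]  old=[2,6]  +wl: 0,5
  step 30. node 1  ⊔preds=[-2,6]  new=[-4,6]  old=[-2,6]  +wl: 
  step 31. node 2  ⊔preds=[-4,6]  new=[-4,6]  old=[-2,6]  +wl: 
  step 32. node 0  ⊔preds=[-4,6]  new=[-4,6]  old=[-2,6]  +wl: 4
  step 33. node 5  ⊔preds=[-4,6]  new=[-4,6]  old=[-2,6]  +wl: 3
  step 34. node 4  ⊔preds=[-4,6]  new=[-4,6]  old=[-2,6]  +wl: 1,2
  step 35. node 3  ⊔preds=[-4,6]  new=[-2,6]  old=[0,6]  +wl: 0,5
  step 36. node 1  ⊔preds=[-4,6]  new=[-6,6]  old=[-4,6]  +wl: 
  step 37. node 2  ⊔preds=[-6,6]  new=[-6,6]  old=[-4,6]  +wl: 
  step 38. node 0  ⊔preds=[-6,6]  new=[-6,6]  old=[-4,6]  +wl: 4
  step 39. node 5  ⊔preds=[-6,6]  new=[-6,6]  old=[-4,6]  +wl: 3
  step 40. node 4  ⊔preds=[-6,6]  new=[-6,6]  old=[-4,6]  +wl: 1,2
  step 41. node 3  ⊔preds=[-6,6]  new=[-4,6]  old=[-2,6]  +wl: 0,5
  step 42. node 1  ⊔preds=[-6,6]  new=[-6,6]  stable
  step 43. node 2  ⊔preds=[-6,6]  new=[-6,6]  stable
  step 44. node 0  ⊔preds=[-6,6]  new=[-6,6]  stable
  step 45. node 5  ⊔preds=[-6,6]  new=[-6,6]  stable

Least fixpoint reached:
  node 0: [-6,6]
  node 1: [-6,6]
  node 2: [-6,6]
  node 3: [-4,6]
  node 4: [-6,6]
  node 5: [-6,6]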